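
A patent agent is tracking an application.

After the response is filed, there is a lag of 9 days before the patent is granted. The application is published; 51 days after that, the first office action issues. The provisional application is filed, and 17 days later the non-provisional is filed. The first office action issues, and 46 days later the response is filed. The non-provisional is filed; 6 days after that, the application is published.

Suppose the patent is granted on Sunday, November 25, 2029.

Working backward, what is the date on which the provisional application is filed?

Thursday, July 19, 2029

The patent is granted: Nov 25, 2029.
The response is filed: Nov 25, 2029 − 9 days = Nov 16, 2029.
The first office action issues: Nov 16, 2029 − 46 days = Oct 1, 2029.
The application is published: Oct 1, 2029 − 51 days = Aug 11, 2029.
The non-provisional is filed: Aug 11, 2029 − 6 days = Aug 5, 2029.
The provisional application is filed: Aug 5, 2029 − 17 days = Jul 19, 2029.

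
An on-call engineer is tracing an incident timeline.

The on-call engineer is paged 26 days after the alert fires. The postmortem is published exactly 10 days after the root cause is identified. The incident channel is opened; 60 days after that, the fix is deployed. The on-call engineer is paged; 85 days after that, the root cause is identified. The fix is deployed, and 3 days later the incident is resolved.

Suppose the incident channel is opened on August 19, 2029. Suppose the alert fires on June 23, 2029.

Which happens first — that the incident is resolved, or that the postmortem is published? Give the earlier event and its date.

The incident is resolved — October 21, 2029

The incident channel is opened: Aug 19, 2029.
The fix is deployed: Aug 19, 2029 + 60 days = Oct 18, 2029.
The incident is resolved: Oct 18, 2029 + 3 days = Oct 21, 2029.
The alert fires: Jun 23, 2029.
The on-call engineer is paged: Jun 23, 2029 + 26 days = Jul 19, 2029.
The root cause is identified: Jul 19, 2029 + 85 days = Oct 12, 2029.
The postmortem is published: Oct 12, 2029 + 10 days = Oct 22, 2029.
Comparing: the incident is resolved on Oct 21, 2029 vs the postmortem is published on Oct 22, 2029. Earlier: the incident is resolved.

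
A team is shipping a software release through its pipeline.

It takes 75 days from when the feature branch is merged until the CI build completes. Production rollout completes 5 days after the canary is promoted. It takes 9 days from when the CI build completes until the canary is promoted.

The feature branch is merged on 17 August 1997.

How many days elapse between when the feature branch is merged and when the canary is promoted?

84 days

Causal path: the feature branch is merged → the CI build completes → the canary is promoted.
Total delay along the path: 75 + 9 = 84 days.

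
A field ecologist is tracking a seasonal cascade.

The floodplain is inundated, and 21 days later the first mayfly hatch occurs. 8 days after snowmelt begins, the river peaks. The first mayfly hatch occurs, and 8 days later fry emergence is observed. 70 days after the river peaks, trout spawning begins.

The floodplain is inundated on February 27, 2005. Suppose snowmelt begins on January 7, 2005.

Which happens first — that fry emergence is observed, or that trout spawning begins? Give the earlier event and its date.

The floodplain is inundated: Feb 27, 2005.
The first mayfly hatch occurs: Feb 27, 2005 + 21 days = Mar 20, 2005.
Fry emergence is observed: Mar 20, 2005 + 8 days = Mar 28, 2005.
Snowmelt begins: Jan 7, 2005.
The river peaks: Jan 7, 2005 + 8 days = Jan 15, 2005.
Trout spawning begins: Jan 15, 2005 + 70 days = Mar 26, 2005.
Comparing: fry emergence is observed on Mar 28, 2005 vs trout spawning begins on Mar 26, 2005. Earlier: trout spawning begins.

Trout spawning begins — March 26, 2005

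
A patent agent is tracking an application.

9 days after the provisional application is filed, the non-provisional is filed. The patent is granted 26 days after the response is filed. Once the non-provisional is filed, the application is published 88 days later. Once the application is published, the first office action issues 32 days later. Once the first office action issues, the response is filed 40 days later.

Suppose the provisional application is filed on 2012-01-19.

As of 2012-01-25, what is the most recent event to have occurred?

The provisional application is filed

The provisional application is filed: Jan 19, 2012.
The non-provisional is filed: Jan 19, 2012 + 9 days = Jan 28, 2012.
The application is published: Jan 28, 2012 + 88 days = Apr 25, 2012.
The first office action issues: Apr 25, 2012 + 32 days = May 27, 2012.
The response is filed: May 27, 2012 + 40 days = Jul 6, 2012.
The patent is granted: Jul 6, 2012 + 26 days = Aug 1, 2012.
Jan 25, 2012 falls between when the provisional application is filed (Jan 19, 2012) and when the non-provisional is filed (Jan 28, 2012).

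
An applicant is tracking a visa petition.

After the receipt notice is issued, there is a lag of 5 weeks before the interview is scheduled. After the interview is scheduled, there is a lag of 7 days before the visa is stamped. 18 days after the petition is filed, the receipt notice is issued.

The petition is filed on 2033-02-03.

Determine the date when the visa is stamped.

The petition is filed: Feb 3, 2033.
The receipt notice is issued: Feb 3, 2033 + 18 days = Feb 21, 2033.
The interview is scheduled: Feb 21, 2033 + 5 weeks = Mar 28, 2033.
The visa is stamped: Mar 28, 2033 + 7 days = Apr 4, 2033.

2033-04-04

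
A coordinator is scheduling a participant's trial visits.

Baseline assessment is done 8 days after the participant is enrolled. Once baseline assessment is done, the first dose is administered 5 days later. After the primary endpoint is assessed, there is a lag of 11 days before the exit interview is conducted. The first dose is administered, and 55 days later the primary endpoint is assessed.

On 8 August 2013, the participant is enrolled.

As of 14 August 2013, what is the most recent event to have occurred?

The participant is enrolled: Aug 8, 2013.
Baseline assessment is done: Aug 8, 2013 + 8 days = Aug 16, 2013.
The first dose is administered: Aug 16, 2013 + 5 days = Aug 21, 2013.
The primary endpoint is assessed: Aug 21, 2013 + 55 days = Oct 15, 2013.
The exit interview is conducted: Oct 15, 2013 + 11 days = Oct 26, 2013.
Aug 14, 2013 falls between when the participant is enrolled (Aug 8, 2013) and when baseline assessment is done (Aug 16, 2013).

The participant is enrolled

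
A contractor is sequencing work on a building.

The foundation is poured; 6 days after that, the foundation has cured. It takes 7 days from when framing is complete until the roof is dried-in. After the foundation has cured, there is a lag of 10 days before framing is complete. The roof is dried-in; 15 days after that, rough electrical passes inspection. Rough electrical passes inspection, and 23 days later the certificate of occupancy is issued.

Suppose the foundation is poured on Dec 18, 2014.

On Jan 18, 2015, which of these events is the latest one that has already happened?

The foundation is poured: Dec 18, 2014.
The foundation has cured: Dec 18, 2014 + 6 days = Dec 24, 2014.
Framing is complete: Dec 24, 2014 + 10 days = Jan 3, 2015.
The roof is dried-in: Jan 3, 2015 + 7 days = Jan 10, 2015.
Rough electrical passes inspection: Jan 10, 2015 + 15 days = Jan 25, 2015.
The certificate of occupancy is issued: Jan 25, 2015 + 23 days = Feb 17, 2015.
Jan 18, 2015 falls between when the roof is dried-in (Jan 10, 2015) and when rough electrical passes inspection (Jan 25, 2015).

The roof is dried-in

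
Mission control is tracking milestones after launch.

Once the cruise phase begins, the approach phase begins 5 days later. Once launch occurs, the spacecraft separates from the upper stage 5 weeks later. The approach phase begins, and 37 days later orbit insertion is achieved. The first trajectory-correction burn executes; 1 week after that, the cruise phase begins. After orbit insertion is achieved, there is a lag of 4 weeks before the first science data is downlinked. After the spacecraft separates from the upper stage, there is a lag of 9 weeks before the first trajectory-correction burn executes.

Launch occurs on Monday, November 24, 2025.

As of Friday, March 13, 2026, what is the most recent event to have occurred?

Launch occurs: Nov 24, 2025.
The spacecraft separates from the upper stage: Nov 24, 2025 + 5 weeks = Dec 29, 2025.
The first trajectory-correction burn executes: Dec 29, 2025 + 9 weeks = Mar 2, 2026.
The cruise phase begins: Mar 2, 2026 + 1 week = Mar 9, 2026.
The approach phase begins: Mar 9, 2026 + 5 days = Mar 14, 2026.
Orbit insertion is achieved: Mar 14, 2026 + 37 days = Apr 20, 2026.
The first science data is downlinked: Apr 20, 2026 + 4 weeks = May 18, 2026.
Mar 13, 2026 falls between when the cruise phase begins (Mar 9, 2026) and when the approach phase begins (Mar 14, 2026).

The cruise phase begins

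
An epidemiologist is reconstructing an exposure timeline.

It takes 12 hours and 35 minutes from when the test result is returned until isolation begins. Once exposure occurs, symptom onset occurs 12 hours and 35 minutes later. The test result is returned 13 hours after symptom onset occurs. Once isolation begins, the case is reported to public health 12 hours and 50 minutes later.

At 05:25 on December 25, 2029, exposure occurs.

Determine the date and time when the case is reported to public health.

08:25 on December 27, 2029

Exposure occurs: 05:25 Dec 25, 2029.
Symptom onset occurs: 05:25 Dec 25, 2029 + 12h35m = 18:00 Dec 25, 2029.
The test result is returned: 18:00 Dec 25, 2029 + 13h = 07:00 Dec 26, 2029.
Isolation begins: 07:00 Dec 26, 2029 + 12h35m = 19:35 Dec 26, 2029.
The case is reported to public health: 19:35 Dec 26, 2029 + 12h50m = 08:25 Dec 27, 2029.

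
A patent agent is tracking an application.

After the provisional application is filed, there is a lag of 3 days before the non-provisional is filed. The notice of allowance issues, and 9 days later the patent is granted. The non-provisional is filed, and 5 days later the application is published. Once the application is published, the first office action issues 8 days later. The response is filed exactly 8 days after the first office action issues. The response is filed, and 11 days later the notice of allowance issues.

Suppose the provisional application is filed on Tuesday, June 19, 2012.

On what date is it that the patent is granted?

Thursday, August 2, 2012

The provisional application is filed: Jun 19, 2012.
The non-provisional is filed: Jun 19, 2012 + 3 days = Jun 22, 2012.
The application is published: Jun 22, 2012 + 5 days = Jun 27, 2012.
The first office action issues: Jun 27, 2012 + 8 days = Jul 5, 2012.
The response is filed: Jul 5, 2012 + 8 days = Jul 13, 2012.
The notice of allowance issues: Jul 13, 2012 + 11 days = Jul 24, 2012.
The patent is granted: Jul 24, 2012 + 9 days = Aug 2, 2012.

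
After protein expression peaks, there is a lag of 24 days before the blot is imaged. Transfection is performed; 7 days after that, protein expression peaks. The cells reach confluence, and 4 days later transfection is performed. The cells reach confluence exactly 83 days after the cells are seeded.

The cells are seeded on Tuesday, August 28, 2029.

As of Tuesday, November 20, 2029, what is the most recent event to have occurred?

The cells reach confluence

The cells are seeded: Aug 28, 2029.
The cells reach confluence: Aug 28, 2029 + 83 days = Nov 19, 2029.
Transfection is performed: Nov 19, 2029 + 4 days = Nov 23, 2029.
Protein expression peaks: Nov 23, 2029 + 7 days = Nov 30, 2029.
The blot is imaged: Nov 30, 2029 + 24 days = Dec 24, 2029.
Nov 20, 2029 falls between when the cells reach confluence (Nov 19, 2029) and when transfection is performed (Nov 23, 2029).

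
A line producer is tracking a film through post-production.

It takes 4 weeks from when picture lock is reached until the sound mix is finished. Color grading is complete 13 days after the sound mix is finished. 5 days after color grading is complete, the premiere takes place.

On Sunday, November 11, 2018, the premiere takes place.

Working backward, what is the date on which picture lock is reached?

The premiere takes place: Nov 11, 2018.
Color grading is complete: Nov 11, 2018 − 5 days = Nov 6, 2018.
The sound mix is finished: Nov 6, 2018 − 13 days = Oct 24, 2018.
Picture lock is reached: Oct 24, 2018 − 4 weeks = Sep 26, 2018.

Wednesday, September 26, 2018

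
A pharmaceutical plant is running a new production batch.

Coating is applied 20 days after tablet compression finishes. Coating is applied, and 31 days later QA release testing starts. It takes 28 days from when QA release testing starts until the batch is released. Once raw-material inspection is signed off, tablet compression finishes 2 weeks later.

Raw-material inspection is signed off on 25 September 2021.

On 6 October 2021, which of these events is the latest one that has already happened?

Raw-material inspection is signed off

Raw-material inspection is signed off: Sep 25, 2021.
Tablet compression finishes: Sep 25, 2021 + 2 weeks = Oct 9, 2021.
Coating is applied: Oct 9, 2021 + 20 days = Oct 29, 2021.
QA release testing starts: Oct 29, 2021 + 31 days = Nov 29, 2021.
The batch is released: Nov 29, 2021 + 28 days = Dec 27, 2021.
Oct 6, 2021 falls between when raw-material inspection is signed off (Sep 25, 2021) and when tablet compression finishes (Oct 9, 2021).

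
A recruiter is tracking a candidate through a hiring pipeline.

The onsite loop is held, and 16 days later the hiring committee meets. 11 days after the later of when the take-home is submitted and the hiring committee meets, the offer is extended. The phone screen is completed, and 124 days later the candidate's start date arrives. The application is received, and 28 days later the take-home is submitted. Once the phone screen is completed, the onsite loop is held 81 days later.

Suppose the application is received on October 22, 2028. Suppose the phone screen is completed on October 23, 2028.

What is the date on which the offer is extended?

February 8, 2029

The application is received: Oct 22, 2028.
The take-home is submitted: Oct 22, 2028 + 28 days = Nov 19, 2028.
The phone screen is completed: Oct 23, 2028.
The onsite loop is held: Oct 23, 2028 + 81 days = Jan 12, 2029.
The hiring committee meets: Jan 12, 2029 + 16 days = Jan 28, 2029.
Both prerequisites met — the take-home is submitted (Nov 19, 2028), the hiring committee meets (Jan 28, 2029); the later is Jan 28, 2029.
The offer is extended: Jan 28, 2029 + 11 days = Feb 8, 2029.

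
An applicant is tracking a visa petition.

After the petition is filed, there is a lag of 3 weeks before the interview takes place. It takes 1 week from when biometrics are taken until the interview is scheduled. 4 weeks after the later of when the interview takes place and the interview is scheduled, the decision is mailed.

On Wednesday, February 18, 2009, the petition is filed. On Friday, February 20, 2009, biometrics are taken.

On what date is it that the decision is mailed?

Wednesday, April 8, 2009

The petition is filed: Feb 18, 2009.
The interview takes place: Feb 18, 2009 + 3 weeks = Mar 11, 2009.
Biometrics are taken: Feb 20, 2009.
The interview is scheduled: Feb 20, 2009 + 1 week = Feb 27, 2009.
Both prerequisites met — the interview takes place (Mar 11, 2009), the interview is scheduled (Feb 27, 2009); the later is Mar 11, 2009.
The decision is mailed: Mar 11, 2009 + 4 weeks = Apr 8, 2009.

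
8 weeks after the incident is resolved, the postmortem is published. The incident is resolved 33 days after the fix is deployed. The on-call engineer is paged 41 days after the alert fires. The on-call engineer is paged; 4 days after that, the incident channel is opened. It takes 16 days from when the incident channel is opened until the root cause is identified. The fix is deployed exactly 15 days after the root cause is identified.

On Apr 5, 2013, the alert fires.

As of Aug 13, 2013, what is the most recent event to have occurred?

The alert fires: Apr 5, 2013.
The on-call engineer is paged: Apr 5, 2013 + 41 days = May 16, 2013.
The incident channel is opened: May 16, 2013 + 4 days = May 20, 2013.
The root cause is identified: May 20, 2013 + 16 days = Jun 5, 2013.
The fix is deployed: Jun 5, 2013 + 15 days = Jun 20, 2013.
The incident is resolved: Jun 20, 2013 + 33 days = Jul 23, 2013.
The postmortem is published: Jul 23, 2013 + 8 weeks = Sep 17, 2013.
Aug 13, 2013 falls between when the incident is resolved (Jul 23, 2013) and when the postmortem is published (Sep 17, 2013).

The incident is resolved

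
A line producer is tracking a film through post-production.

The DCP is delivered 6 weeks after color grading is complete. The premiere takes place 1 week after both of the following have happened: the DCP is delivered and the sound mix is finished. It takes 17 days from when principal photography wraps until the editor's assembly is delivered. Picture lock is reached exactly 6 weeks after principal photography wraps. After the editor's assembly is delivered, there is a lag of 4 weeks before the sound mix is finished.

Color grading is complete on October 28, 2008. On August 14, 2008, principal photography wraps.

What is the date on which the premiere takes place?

December 16, 2008

Color grading is complete: Oct 28, 2008.
The DCP is delivered: Oct 28, 2008 + 6 weeks = Dec 9, 2008.
Principal photography wraps: Aug 14, 2008.
The editor's assembly is delivered: Aug 14, 2008 + 17 days = Aug 31, 2008.
The sound mix is finished: Aug 31, 2008 + 4 weeks = Sep 28, 2008.
Both prerequisites met — the DCP is delivered (Dec 9, 2008), the sound mix is finished (Sep 28, 2008); the later is Dec 9, 2008.
The premiere takes place: Dec 9, 2008 + 1 week = Dec 16, 2008.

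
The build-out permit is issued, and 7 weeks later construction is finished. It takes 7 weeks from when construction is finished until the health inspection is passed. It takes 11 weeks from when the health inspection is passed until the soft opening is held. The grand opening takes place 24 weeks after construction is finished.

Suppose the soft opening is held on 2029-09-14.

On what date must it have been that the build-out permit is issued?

The soft opening is held: Sep 14, 2029.
The health inspection is passed: Sep 14, 2029 − 11 weeks = Jun 29, 2029.
Construction is finished: Jun 29, 2029 − 7 weeks = May 11, 2029.
The build-out permit is issued: May 11, 2029 − 7 weeks = Mar 23, 2029.

2029-03-23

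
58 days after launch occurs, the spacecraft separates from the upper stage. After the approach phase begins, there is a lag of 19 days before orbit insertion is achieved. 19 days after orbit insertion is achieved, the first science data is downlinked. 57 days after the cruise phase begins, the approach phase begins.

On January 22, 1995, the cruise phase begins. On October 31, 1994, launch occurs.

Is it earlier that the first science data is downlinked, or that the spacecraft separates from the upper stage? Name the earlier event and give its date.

The cruise phase begins: Jan 22, 1995.
The approach phase begins: Jan 22, 1995 + 57 days = Mar 20, 1995.
Orbit insertion is achieved: Mar 20, 1995 + 19 days = Apr 8, 1995.
The first science data is downlinked: Apr 8, 1995 + 19 days = Apr 27, 1995.
Launch occurs: Oct 31, 1994.
The spacecraft separates from the upper stage: Oct 31, 1994 + 58 days = Dec 28, 1994.
Comparing: the first science data is downlinked on Apr 27, 1995 vs the spacecraft separates from the upper stage on Dec 28, 1994. Earlier: the spacecraft separates from the upper stage.

The spacecraft separates from the upper stage — December 28, 1994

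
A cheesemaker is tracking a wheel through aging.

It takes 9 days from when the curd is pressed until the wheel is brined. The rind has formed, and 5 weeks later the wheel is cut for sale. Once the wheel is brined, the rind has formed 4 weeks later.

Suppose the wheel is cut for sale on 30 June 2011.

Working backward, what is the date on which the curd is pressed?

The wheel is cut for sale: Jun 30, 2011.
The rind has formed: Jun 30, 2011 − 5 weeks = May 26, 2011.
The wheel is brined: May 26, 2011 − 4 weeks = Apr 28, 2011.
The curd is pressed: Apr 28, 2011 − 9 days = Apr 19, 2011.

19 April 2011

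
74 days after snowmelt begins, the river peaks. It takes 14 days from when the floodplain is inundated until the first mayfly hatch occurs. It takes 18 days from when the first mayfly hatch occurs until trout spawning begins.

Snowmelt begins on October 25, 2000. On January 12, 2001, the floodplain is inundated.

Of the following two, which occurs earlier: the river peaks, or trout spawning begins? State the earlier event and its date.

The river peaks — January 7, 2001

Snowmelt begins: Oct 25, 2000.
The river peaks: Oct 25, 2000 + 74 days = Jan 7, 2001.
The floodplain is inundated: Jan 12, 2001.
The first mayfly hatch occurs: Jan 12, 2001 + 14 days = Jan 26, 2001.
Trout spawning begins: Jan 26, 2001 + 18 days = Feb 13, 2001.
Comparing: the river peaks on Jan 7, 2001 vs trout spawning begins on Feb 13, 2001. Earlier: the river peaks.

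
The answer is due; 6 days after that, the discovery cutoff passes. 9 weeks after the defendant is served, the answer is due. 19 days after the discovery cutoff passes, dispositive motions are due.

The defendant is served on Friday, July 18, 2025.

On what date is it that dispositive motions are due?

The defendant is served: Jul 18, 2025.
The answer is due: Jul 18, 2025 + 9 weeks = Sep 19, 2025.
The discovery cutoff passes: Sep 19, 2025 + 6 days = Sep 25, 2025.
Dispositive motions are due: Sep 25, 2025 + 19 days = Oct 14, 2025.

Tuesday, October 14, 2025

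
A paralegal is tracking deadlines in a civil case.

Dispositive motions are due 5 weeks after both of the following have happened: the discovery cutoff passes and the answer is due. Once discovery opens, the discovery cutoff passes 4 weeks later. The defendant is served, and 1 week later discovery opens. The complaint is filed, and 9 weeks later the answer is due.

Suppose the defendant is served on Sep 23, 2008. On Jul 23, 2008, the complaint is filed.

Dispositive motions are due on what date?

The defendant is served: Sep 23, 2008.
Discovery opens: Sep 23, 2008 + 1 week = Sep 30, 2008.
The discovery cutoff passes: Sep 30, 2008 + 4 weeks = Oct 28, 2008.
The complaint is filed: Jul 23, 2008.
The answer is due: Jul 23, 2008 + 9 weeks = Sep 24, 2008.
Both prerequisites met — the discovery cutoff passes (Oct 28, 2008), the answer is due (Sep 24, 2008); the later is Oct 28, 2008.
Dispositive motions are due: Oct 28, 2008 + 5 weeks = Dec 2, 2008.

Dec 2, 2008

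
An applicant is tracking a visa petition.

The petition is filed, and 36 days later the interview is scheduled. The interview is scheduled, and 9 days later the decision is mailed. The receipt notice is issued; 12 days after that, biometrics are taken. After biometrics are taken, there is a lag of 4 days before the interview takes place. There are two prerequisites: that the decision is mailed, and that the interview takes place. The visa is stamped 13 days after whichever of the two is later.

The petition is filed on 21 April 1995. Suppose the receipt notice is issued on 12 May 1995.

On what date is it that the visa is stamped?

The petition is filed: Apr 21, 1995.
The interview is scheduled: Apr 21, 1995 + 36 days = May 27, 1995.
The decision is mailed: May 27, 1995 + 9 days = Jun 5, 1995.
The receipt notice is issued: May 12, 1995.
Biometrics are taken: May 12, 1995 + 12 days = May 24, 1995.
The interview takes place: May 24, 1995 + 4 days = May 28, 1995.
Both prerequisites met — the decision is mailed (Jun 5, 1995), the interview takes place (May 28, 1995); the later is Jun 5, 1995.
The visa is stamped: Jun 5, 1995 + 13 days = Jun 18, 1995.

18 June 1995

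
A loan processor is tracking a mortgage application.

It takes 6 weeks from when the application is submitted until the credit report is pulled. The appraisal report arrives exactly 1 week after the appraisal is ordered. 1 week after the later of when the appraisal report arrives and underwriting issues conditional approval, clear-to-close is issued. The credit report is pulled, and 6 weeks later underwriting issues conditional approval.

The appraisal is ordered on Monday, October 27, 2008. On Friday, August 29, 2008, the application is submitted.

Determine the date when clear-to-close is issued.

The appraisal is ordered: Oct 27, 2008.
The appraisal report arrives: Oct 27, 2008 + 1 week = Nov 3, 2008.
The application is submitted: Aug 29, 2008.
The credit report is pulled: Aug 29, 2008 + 6 weeks = Oct 10, 2008.
Underwriting issues conditional approval: Oct 10, 2008 + 6 weeks = Nov 21, 2008.
Both prerequisites met — the appraisal report arrives (Nov 3, 2008), underwriting issues conditional approval (Nov 21, 2008); the later is Nov 21, 2008.
Clear-to-close is issued: Nov 21, 2008 + 1 week = Nov 28, 2008.

Friday, November 28, 2008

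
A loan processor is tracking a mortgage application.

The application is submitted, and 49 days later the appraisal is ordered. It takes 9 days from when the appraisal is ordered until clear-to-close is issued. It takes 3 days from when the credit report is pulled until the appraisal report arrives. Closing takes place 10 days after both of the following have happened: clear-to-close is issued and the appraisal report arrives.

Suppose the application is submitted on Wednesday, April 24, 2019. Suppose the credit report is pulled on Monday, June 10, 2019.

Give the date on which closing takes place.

The application is submitted: Apr 24, 2019.
The appraisal is ordered: Apr 24, 2019 + 49 days = Jun 12, 2019.
Clear-to-close is issued: Jun 12, 2019 + 9 days = Jun 21, 2019.
The credit report is pulled: Jun 10, 2019.
The appraisal report arrives: Jun 10, 2019 + 3 days = Jun 13, 2019.
Both prerequisites met — clear-to-close is issued (Jun 21, 2019), the appraisal report arrives (Jun 13, 2019); the later is Jun 21, 2019.
Closing takes place: Jun 21, 2019 + 10 days = Jul 1, 2019.

Monday, July 1, 2019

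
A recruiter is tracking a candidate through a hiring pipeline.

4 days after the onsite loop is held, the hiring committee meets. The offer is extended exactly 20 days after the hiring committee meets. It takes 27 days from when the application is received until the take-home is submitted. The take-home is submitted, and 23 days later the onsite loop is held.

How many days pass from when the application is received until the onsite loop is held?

Causal path: the application is received → the take-home is submitted → the onsite loop is held.
Total delay along the path: 27 + 23 = 50 days.

50 days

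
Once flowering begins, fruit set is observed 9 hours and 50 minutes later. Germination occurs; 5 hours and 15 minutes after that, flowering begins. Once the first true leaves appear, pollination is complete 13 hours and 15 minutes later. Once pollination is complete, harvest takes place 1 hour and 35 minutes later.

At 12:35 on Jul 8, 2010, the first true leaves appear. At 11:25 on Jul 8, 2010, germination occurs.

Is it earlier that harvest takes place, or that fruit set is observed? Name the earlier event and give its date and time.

The first true leaves appear: 12:35 Jul 8, 2010.
Pollination is complete: 12:35 Jul 8, 2010 + 13h15m = 01:50 Jul 9, 2010.
Harvest takes place: 01:50 Jul 9, 2010 + 1h35m = 03:25 Jul 9, 2010.
Germination occurs: 11:25 Jul 8, 2010.
Flowering begins: 11:25 Jul 8, 2010 + 5h15m = 16:40 Jul 8, 2010.
Fruit set is observed: 16:40 Jul 8, 2010 + 9h50m = 02:30 Jul 9, 2010.
Comparing: harvest takes place at 03:25 Jul 9, 2010 vs fruit set is observed at 02:30 Jul 9, 2010. Earlier: fruit set is observed.

Fruit set is observed — 02:30 on Jul 9, 2010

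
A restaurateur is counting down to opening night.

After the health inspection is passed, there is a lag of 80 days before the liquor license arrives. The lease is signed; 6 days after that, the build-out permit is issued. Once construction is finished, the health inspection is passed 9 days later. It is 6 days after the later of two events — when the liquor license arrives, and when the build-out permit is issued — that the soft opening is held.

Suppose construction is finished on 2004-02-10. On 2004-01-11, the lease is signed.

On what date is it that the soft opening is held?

2004-05-15

Construction is finished: Feb 10, 2004.
The health inspection is passed: Feb 10, 2004 + 9 days = Feb 19, 2004.
The liquor license arrives: Feb 19, 2004 + 80 days = May 9, 2004.
The lease is signed: Jan 11, 2004.
The build-out permit is issued: Jan 11, 2004 + 6 days = Jan 17, 2004.
Both prerequisites met — the liquor license arrives (May 9, 2004), the build-out permit is issued (Jan 17, 2004); the later is May 9, 2004.
The soft opening is held: May 9, 2004 + 6 days = May 15, 2004.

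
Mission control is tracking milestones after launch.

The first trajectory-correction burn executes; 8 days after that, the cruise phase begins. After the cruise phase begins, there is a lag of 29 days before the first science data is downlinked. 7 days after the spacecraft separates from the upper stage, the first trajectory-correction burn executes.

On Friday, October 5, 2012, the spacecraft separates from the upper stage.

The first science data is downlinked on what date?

Sunday, November 18, 2012

The spacecraft separates from the upper stage: Oct 5, 2012.
The first trajectory-correction burn executes: Oct 5, 2012 + 7 days = Oct 12, 2012.
The cruise phase begins: Oct 12, 2012 + 8 days = Oct 20, 2012.
The first science data is downlinked: Oct 20, 2012 + 29 days = Nov 18, 2012.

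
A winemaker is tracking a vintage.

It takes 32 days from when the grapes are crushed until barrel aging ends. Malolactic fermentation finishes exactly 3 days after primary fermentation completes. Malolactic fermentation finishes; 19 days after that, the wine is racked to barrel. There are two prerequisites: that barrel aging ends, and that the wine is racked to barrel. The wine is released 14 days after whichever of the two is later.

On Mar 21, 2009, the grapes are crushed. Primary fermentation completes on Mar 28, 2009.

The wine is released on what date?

May 6, 2009

The grapes are crushed: Mar 21, 2009.
Barrel aging ends: Mar 21, 2009 + 32 days = Apr 22, 2009.
Primary fermentation completes: Mar 28, 2009.
Malolactic fermentation finishes: Mar 28, 2009 + 3 days = Mar 31, 2009.
The wine is racked to barrel: Mar 31, 2009 + 19 days = Apr 19, 2009.
Both prerequisites met — barrel aging ends (Apr 22, 2009), the wine is racked to barrel (Apr 19, 2009); the later is Apr 22, 2009.
The wine is released: Apr 22, 2009 + 14 days = May 6, 2009.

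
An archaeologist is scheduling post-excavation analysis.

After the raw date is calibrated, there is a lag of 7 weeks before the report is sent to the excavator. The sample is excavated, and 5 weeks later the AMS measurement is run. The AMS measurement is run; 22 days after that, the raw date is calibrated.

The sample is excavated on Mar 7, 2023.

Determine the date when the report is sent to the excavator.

The sample is excavated: Mar 7, 2023.
The AMS measurement is run: Mar 7, 2023 + 5 weeks = Apr 11, 2023.
The raw date is calibrated: Apr 11, 2023 + 22 days = May 3, 2023.
The report is sent to the excavator: May 3, 2023 + 7 weeks = Jun 21, 2023.

Jun 21, 2023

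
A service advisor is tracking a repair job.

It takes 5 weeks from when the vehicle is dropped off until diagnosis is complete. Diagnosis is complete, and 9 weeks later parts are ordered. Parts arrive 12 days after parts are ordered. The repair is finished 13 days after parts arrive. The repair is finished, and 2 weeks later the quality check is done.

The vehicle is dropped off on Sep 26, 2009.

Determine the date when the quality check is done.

Feb 10, 2010

The vehicle is dropped off: Sep 26, 2009.
Diagnosis is complete: Sep 26, 2009 + 5 weeks = Oct 31, 2009.
Parts are ordered: Oct 31, 2009 + 9 weeks = Jan 2, 2010.
Parts arrive: Jan 2, 2010 + 12 days = Jan 14, 2010.
The repair is finished: Jan 14, 2010 + 13 days = Jan 27, 2010.
The quality check is done: Jan 27, 2010 + 2 weeks = Feb 10, 2010.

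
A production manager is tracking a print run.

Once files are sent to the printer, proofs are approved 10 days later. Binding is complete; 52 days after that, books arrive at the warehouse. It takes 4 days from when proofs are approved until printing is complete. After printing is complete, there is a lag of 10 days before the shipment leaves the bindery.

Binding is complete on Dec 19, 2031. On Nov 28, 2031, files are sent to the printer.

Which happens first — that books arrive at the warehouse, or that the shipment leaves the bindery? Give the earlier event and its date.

The shipment leaves the bindery — Dec 22, 2031

Binding is complete: Dec 19, 2031.
Books arrive at the warehouse: Dec 19, 2031 + 52 days = Feb 9, 2032.
Files are sent to the printer: Nov 28, 2031.
Proofs are approved: Nov 28, 2031 + 10 days = Dec 8, 2031.
Printing is complete: Dec 8, 2031 + 4 days = Dec 12, 2031.
The shipment leaves the bindery: Dec 12, 2031 + 10 days = Dec 22, 2031.
Comparing: books arrive at the warehouse on Feb 9, 2032 vs the shipment leaves the bindery on Dec 22, 2031. Earlier: the shipment leaves the bindery.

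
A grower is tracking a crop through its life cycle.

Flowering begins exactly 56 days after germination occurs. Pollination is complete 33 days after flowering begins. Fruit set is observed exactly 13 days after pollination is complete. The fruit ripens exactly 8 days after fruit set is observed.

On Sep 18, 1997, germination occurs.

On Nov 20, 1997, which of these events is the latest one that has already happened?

Flowering begins

Germination occurs: Sep 18, 1997.
Flowering begins: Sep 18, 1997 + 56 days = Nov 13, 1997.
Pollination is complete: Nov 13, 1997 + 33 days = Dec 16, 1997.
Fruit set is observed: Dec 16, 1997 + 13 days = Dec 29, 1997.
The fruit ripens: Dec 29, 1997 + 8 days = Jan 6, 1998.
Nov 20, 1997 falls between when flowering begins (Nov 13, 1997) and when pollination is complete (Dec 16, 1997).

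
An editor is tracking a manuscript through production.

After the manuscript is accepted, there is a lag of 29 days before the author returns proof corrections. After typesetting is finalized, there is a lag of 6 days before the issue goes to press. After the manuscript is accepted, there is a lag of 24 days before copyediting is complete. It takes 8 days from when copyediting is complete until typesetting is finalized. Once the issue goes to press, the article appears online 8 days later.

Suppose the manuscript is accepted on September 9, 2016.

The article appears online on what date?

October 25, 2016

The manuscript is accepted: Sep 9, 2016.
Copyediting is complete: Sep 9, 2016 + 24 days = Oct 3, 2016.
Typesetting is finalized: Oct 3, 2016 + 8 days = Oct 11, 2016.
The issue goes to press: Oct 11, 2016 + 6 days = Oct 17, 2016.
The article appears online: Oct 17, 2016 + 8 days = Oct 25, 2016.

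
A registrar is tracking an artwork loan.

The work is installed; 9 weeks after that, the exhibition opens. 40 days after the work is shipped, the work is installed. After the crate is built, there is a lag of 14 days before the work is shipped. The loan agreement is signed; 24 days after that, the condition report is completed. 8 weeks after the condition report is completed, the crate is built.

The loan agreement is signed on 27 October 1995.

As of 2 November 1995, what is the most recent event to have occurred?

The loan agreement is signed: Oct 27, 1995.
The condition report is completed: Oct 27, 1995 + 24 days = Nov 20, 1995.
The crate is built: Nov 20, 1995 + 8 weeks = Jan 15, 1996.
The work is shipped: Jan 15, 1996 + 14 days = Jan 29, 1996.
The work is installed: Jan 29, 1996 + 40 days = Mar 9, 1996.
The exhibition opens: Mar 9, 1996 + 9 weeks = May 11, 1996.
Nov 2, 1995 falls between when the loan agreement is signed (Oct 27, 1995) and when the condition report is completed (Nov 20, 1995).

The loan agreement is signed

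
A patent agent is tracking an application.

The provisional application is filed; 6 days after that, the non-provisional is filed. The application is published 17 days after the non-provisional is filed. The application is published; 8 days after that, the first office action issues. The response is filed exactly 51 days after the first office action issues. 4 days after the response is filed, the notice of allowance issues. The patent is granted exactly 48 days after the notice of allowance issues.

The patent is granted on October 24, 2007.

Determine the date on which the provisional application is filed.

June 12, 2007

The patent is granted: Oct 24, 2007.
The notice of allowance issues: Oct 24, 2007 − 48 days = Sep 6, 2007.
The response is filed: Sep 6, 2007 − 4 days = Sep 2, 2007.
The first office action issues: Sep 2, 2007 − 51 days = Jul 13, 2007.
The application is published: Jul 13, 2007 − 8 days = Jul 5, 2007.
The non-provisional is filed: Jul 5, 2007 − 17 days = Jun 18, 2007.
The provisional application is filed: Jun 18, 2007 − 6 days = Jun 12, 2007.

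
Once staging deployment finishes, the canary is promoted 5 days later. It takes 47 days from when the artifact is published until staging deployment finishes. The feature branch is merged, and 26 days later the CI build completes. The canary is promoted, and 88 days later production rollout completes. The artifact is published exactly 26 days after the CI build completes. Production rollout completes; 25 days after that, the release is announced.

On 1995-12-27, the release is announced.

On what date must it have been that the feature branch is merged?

The release is announced: Dec 27, 1995.
Production rollout completes: Dec 27, 1995 − 25 days = Dec 2, 1995.
The canary is promoted: Dec 2, 1995 − 88 days = Sep 5, 1995.
Staging deployment finishes: Sep 5, 1995 − 5 days = Aug 31, 1995.
The artifact is published: Aug 31, 1995 − 47 days = Jul 15, 1995.
The CI build completes: Jul 15, 1995 − 26 days = Jun 19, 1995.
The feature branch is merged: Jun 19, 1995 − 26 days = May 24, 1995.

1995-05-24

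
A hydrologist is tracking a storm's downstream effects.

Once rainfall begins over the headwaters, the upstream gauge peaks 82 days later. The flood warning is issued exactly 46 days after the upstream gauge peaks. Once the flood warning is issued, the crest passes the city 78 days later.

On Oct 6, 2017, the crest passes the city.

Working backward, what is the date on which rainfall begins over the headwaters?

Mar 14, 2017

The crest passes the city: Oct 6, 2017.
The flood warning is issued: Oct 6, 2017 − 78 days = Jul 20, 2017.
The upstream gauge peaks: Jul 20, 2017 − 46 days = Jun 4, 2017.
Rainfall begins over the headwaters: Jun 4, 2017 − 82 days = Mar 14, 2017.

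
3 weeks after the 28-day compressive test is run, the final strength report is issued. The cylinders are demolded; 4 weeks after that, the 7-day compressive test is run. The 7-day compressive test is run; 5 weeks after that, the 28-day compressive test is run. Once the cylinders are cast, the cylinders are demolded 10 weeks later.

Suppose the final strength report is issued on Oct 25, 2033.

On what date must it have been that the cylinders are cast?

May 24, 2033

The final strength report is issued: Oct 25, 2033.
The 28-day compressive test is run: Oct 25, 2033 − 3 weeks = Oct 4, 2033.
The 7-day compressive test is run: Oct 4, 2033 − 5 weeks = Aug 30, 2033.
The cylinders are demolded: Aug 30, 2033 − 4 weeks = Aug 2, 2033.
The cylinders are cast: Aug 2, 2033 − 10 weeks = May 24, 2033.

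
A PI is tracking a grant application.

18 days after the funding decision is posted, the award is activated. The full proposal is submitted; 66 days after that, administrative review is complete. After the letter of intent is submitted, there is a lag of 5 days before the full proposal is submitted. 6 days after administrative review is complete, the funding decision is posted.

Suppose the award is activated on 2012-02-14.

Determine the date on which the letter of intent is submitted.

2011-11-11

The award is activated: Feb 14, 2012.
The funding decision is posted: Feb 14, 2012 − 18 days = Jan 27, 2012.
Administrative review is complete: Jan 27, 2012 − 6 days = Jan 21, 2012.
The full proposal is submitted: Jan 21, 2012 − 66 days = Nov 16, 2011.
The letter of intent is submitted: Nov 16, 2011 − 5 days = Nov 11, 2011.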